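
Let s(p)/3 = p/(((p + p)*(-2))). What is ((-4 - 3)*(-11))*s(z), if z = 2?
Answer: -231/4 ≈ -57.750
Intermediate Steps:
s(p) = -3/4 (s(p) = 3*(p/(((p + p)*(-2)))) = 3*(p/(((2*p)*(-2)))) = 3*(p/((-4*p))) = 3*(p*(-1/(4*p))) = 3*(-1/4) = -3/4)
((-4 - 3)*(-11))*s(z) = ((-4 - 3)*(-11))*(-3/4) = -7*(-11)*(-3/4) = 77*(-3/4) = -231/4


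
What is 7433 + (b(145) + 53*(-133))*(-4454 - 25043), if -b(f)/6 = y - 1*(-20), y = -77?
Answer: 197843812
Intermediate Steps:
b(f) = 342 (b(f) = -6*(-77 - 1*(-20)) = -6*(-77 + 20) = -6*(-57) = 342)
7433 + (b(145) + 53*(-133))*(-4454 - 25043) = 7433 + (342 + 53*(-133))*(-4454 - 25043) = 7433 + (342 - 7049)*(-29497) = 7433 - 6707*(-29497) = 7433 + 197836379 = 197843812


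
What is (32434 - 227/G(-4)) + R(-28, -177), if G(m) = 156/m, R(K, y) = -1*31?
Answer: 1263944/39 ≈ 32409.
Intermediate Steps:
R(K, y) = -31
(32434 - 227/G(-4)) + R(-28, -177) = (32434 - 227/(156/(-4))) - 31 = (32434 - 227/(156*(-¼))) - 31 = (32434 - 227/(-39)) - 31 = (32434 - 227*(-1/39)) - 31 = (32434 + 227/39) - 31 = 1265153/39 - 31 = 1263944/39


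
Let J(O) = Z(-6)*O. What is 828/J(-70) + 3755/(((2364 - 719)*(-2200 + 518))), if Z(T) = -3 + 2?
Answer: 4674943/395270 ≈ 11.827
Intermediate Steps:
Z(T) = -1
J(O) = -O
828/J(-70) + 3755/(((2364 - 719)*(-2200 + 518))) = 828/((-1*(-70))) + 3755/(((2364 - 719)*(-2200 + 518))) = 828/70 + 3755/((1645*(-1682))) = 828*(1/70) + 3755/(-2766890) = 414/35 + 3755*(-1/2766890) = 414/35 - 751/553378 = 4674943/395270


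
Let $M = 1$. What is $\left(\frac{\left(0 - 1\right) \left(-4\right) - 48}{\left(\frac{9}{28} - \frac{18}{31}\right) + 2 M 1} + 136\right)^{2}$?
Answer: $\frac{27990628416}{2283121} \approx 12260.0$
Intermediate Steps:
$\left(\frac{\left(0 - 1\right) \left(-4\right) - 48}{\left(\frac{9}{28} - \frac{18}{31}\right) + 2 M 1} + 136\right)^{2} = \left(\frac{\left(0 - 1\right) \left(-4\right) - 48}{\left(\frac{9}{28} - \frac{18}{31}\right) + 2 \cdot 1 \cdot 1} + 136\right)^{2} = \left(\frac{\left(0 + \left(-3 + 2\right)\right) \left(-4\right) - 48}{\left(9 \cdot \frac{1}{28} - \frac{18}{31}\right) + 2 \cdot 1} + 136\right)^{2} = \left(\frac{\left(0 - 1\right) \left(-4\right) - 48}{\left(\frac{9}{28} - \frac{18}{31}\right) + 2} + 136\right)^{2} = \left(\frac{\left(-1\right) \left(-4\right) - 48}{- \frac{225}{868} + 2} + 136\right)^{2} = \left(\frac{4 - 48}{\frac{1511}{868}} + 136\right)^{2} = \left(\left(-44\right) \frac{868}{1511} + 136\right)^{2} = \left(- \frac{38192}{1511} + 136\right)^{2} = \left(\frac{167304}{1511}\right)^{2} = \frac{27990628416}{2283121}$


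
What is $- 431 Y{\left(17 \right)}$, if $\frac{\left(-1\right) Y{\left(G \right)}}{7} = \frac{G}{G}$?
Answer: $3017$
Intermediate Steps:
$Y{\left(G \right)} = -7$ ($Y{\left(G \right)} = - 7 \frac{G}{G} = \left(-7\right) 1 = -7$)
$- 431 Y{\left(17 \right)} = \left(-431\right) \left(-7\right) = 3017$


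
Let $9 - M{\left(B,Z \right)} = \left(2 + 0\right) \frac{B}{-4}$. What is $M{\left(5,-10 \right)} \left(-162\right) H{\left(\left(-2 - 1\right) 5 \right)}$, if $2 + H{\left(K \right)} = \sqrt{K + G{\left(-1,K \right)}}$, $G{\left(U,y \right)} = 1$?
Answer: $3726 - 1863 i \sqrt{14} \approx 3726.0 - 6970.7 i$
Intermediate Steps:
$M{\left(B,Z \right)} = 9 + \frac{B}{2}$ ($M{\left(B,Z \right)} = 9 - \left(2 + 0\right) \frac{B}{-4} = 9 - 2 B \left(- \frac{1}{4}\right) = 9 - 2 \left(- \frac{B}{4}\right) = 9 - - \frac{B}{2} = 9 + \frac{B}{2}$)
$H{\left(K \right)} = -2 + \sqrt{1 + K}$ ($H{\left(K \right)} = -2 + \sqrt{K + 1} = -2 + \sqrt{1 + K}$)
$M{\left(5,-10 \right)} \left(-162\right) H{\left(\left(-2 - 1\right) 5 \right)} = \left(9 + \frac{1}{2} \cdot 5\right) \left(-162\right) \left(-2 + \sqrt{1 + \left(-2 - 1\right) 5}\right) = \left(9 + \frac{5}{2}\right) \left(-162\right) \left(-2 + \sqrt{1 - 15}\right) = \frac{23}{2} \left(-162\right) \left(-2 + \sqrt{1 - 15}\right) = - 1863 \left(-2 + \sqrt{-14}\right) = - 1863 \left(-2 + i \sqrt{14}\right) = 3726 - 1863 i \sqrt{14}$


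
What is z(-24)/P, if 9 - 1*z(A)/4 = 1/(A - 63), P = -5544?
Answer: -56/8613 ≈ -0.0065018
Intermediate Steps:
z(A) = 36 - 4/(-63 + A) (z(A) = 36 - 4/(A - 63) = 36 - 4/(-63 + A))
z(-24)/P = (4*(-568 + 9*(-24))/(-63 - 24))/(-5544) = (4*(-568 - 216)/(-87))*(-1/5544) = (4*(-1/87)*(-784))*(-1/5544) = (3136/87)*(-1/5544) = -56/8613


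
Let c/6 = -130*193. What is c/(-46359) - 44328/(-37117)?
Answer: 2547531644/573569001 ≈ 4.4415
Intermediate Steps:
c = -150540 (c = 6*(-130*193) = 6*(-25090) = -150540)
c/(-46359) - 44328/(-37117) = -150540/(-46359) - 44328/(-37117) = -150540*(-1/46359) - 44328*(-1/37117) = 50180/15453 + 44328/37117 = 2547531644/573569001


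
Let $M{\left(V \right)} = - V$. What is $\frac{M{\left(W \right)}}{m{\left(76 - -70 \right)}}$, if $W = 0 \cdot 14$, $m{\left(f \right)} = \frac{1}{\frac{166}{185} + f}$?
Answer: $0$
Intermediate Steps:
$m{\left(f \right)} = \frac{1}{\frac{166}{185} + f}$ ($m{\left(f \right)} = \frac{1}{166 \cdot \frac{1}{185} + f} = \frac{1}{\frac{166}{185} + f}$)
$W = 0$
$\frac{M{\left(W \right)}}{m{\left(76 - -70 \right)}} = \frac{\left(-1\right) 0}{185 \frac{1}{166 + 185 \left(76 - -70\right)}} = \frac{0}{185 \frac{1}{166 + 185 \left(76 + 70\right)}} = \frac{0}{185 \frac{1}{166 + 185 \cdot 146}} = \frac{0}{185 \frac{1}{166 + 27010}} = \frac{0}{185 \cdot \frac{1}{27176}} = \frac{0}{\frac{185}{27176}} = 0 \cdot \frac{27176}{185} = 0$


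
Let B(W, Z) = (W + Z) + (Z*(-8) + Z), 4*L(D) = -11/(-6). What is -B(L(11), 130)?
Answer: 18709/24 ≈ 779.54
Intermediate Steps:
L(D) = 11/24 (L(D) = (-11/(-6))/4 = (-11*(-1/6))/4 = (1/4)*(11/6) = 11/24)
B(W, Z) = W - 6*Z (B(W, Z) = (W + Z) + (-8*Z + Z) = (W + Z) - 7*Z = W - 6*Z)
-B(L(11), 130) = -(11/24 - 6*130) = -(11/24 - 780) = -1*(-18709/24) = 18709/24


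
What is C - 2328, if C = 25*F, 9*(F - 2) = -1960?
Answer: -69502/9 ≈ -7722.4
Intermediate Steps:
F = -1942/9 (F = 2 + (⅑)*(-1960) = 2 - 1960/9 = -1942/9 ≈ -215.78)
C = -48550/9 (C = 25*(-1942/9) = -48550/9 ≈ -5394.4)
C - 2328 = -48550/9 - 2328 = -69502/9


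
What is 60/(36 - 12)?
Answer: 5/2 ≈ 2.5000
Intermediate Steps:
60/(36 - 12) = 60/24 = 60*(1/24) = 5/2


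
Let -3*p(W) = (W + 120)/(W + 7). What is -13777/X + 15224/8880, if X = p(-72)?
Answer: -496990051/8880 ≈ -55967.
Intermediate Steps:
p(W) = -(120 + W)/(3*(7 + W)) (p(W) = -(W + 120)/(3*(W + 7)) = -(120 + W)/(3*(7 + W)))
X = 16/65 (X = (-120 - 1*(-72))/(3*(7 - 72)) = (⅓)*(-120 + 72)/(-65) = (⅓)*(-1/65)*(-48) = 16/65 ≈ 0.24615)
-13777/X + 15224/8880 = -13777/16/65 + 15224/8880 = -13777*65/16 + 15224*(1/8880) = -895505/16 + 1903/1110 = -496990051/8880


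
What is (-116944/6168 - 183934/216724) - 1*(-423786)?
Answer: 35404437225899/83547102 ≈ 4.2377e+5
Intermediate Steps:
(-116944/6168 - 183934/216724) - 1*(-423786) = (-116944*1/6168 - 183934*1/216724) + 423786 = (-14618/771 - 91967/108362) + 423786 = -1654942273/83547102 + 423786 = 35404437225899/83547102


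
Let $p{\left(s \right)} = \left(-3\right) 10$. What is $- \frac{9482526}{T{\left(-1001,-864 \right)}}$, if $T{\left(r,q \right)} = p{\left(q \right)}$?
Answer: $\frac{1580421}{5} \approx 3.1608 \cdot 10^{5}$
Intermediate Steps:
$p{\left(s \right)} = -30$
$T{\left(r,q \right)} = -30$
$- \frac{9482526}{T{\left(-1001,-864 \right)}} = - \frac{9482526}{-30} = \left(-9482526\right) \left(- \frac{1}{30}\right) = \frac{1580421}{5}$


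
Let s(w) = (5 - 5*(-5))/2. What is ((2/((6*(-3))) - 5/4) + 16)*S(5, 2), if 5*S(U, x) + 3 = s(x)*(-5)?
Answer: -6851/30 ≈ -228.37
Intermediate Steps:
s(w) = 15 (s(w) = (5 + 25)*(½) = 30*(½) = 15)
S(U, x) = -78/5 (S(U, x) = -⅗ + (15*(-5))/5 = -⅗ + (⅕)*(-75) = -⅗ - 15 = -78/5)
((2/((6*(-3))) - 5/4) + 16)*S(5, 2) = ((2/((6*(-3))) - 5/4) + 16)*(-78/5) = ((2/(-18) - 5*¼) + 16)*(-78/5) = ((2*(-1/18) - 5/4) + 16)*(-78/5) = ((-⅑ - 5/4) + 16)*(-78/5) = (-49/36 + 16)*(-78/5) = (527/36)*(-78/5) = -6851/30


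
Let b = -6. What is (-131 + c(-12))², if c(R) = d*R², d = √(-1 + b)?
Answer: (131 - 144*I*√7)² ≈ -1.2799e+5 - 99819.0*I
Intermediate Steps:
d = I*√7 (d = √(-1 - 6) = √(-7) = I*√7 ≈ 2.6458*I)
c(R) = I*√7*R² (c(R) = (I*√7)*R² = I*√7*R²)
(-131 + c(-12))² = (-131 + I*√7*(-12)²)² = (-131 + I*√7*144)² = (-131 + 144*I*√7)²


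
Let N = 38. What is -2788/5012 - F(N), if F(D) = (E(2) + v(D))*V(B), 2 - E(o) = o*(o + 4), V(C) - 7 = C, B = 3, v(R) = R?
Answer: -351537/1253 ≈ -280.56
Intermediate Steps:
V(C) = 7 + C
E(o) = 2 - o*(4 + o) (E(o) = 2 - o*(o + 4) = 2 - o*(4 + o))
F(D) = -100 + 10*D (F(D) = ((2 - 1*2² - 4*2) + D)*(7 + 3) = ((2 - 1*4 - 8) + D)*10 = ((2 - 4 - 8) + D)*10 = (-10 + D)*10 = -100 + 10*D)
-2788/5012 - F(N) = -2788/5012 - (-100 + 10*38) = -2788*1/5012 - (-100 + 380) = -697/1253 - 1*280 = -697/1253 - 280 = -351537/1253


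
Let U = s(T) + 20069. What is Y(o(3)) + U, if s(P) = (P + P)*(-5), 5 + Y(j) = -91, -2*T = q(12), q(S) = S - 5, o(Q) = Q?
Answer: 20008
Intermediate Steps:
q(S) = -5 + S
T = -7/2 (T = -(-5 + 12)/2 = -1/2*7 = -7/2 ≈ -3.5000)
Y(j) = -96 (Y(j) = -5 - 91 = -96)
s(P) = -10*P (s(P) = (2*P)*(-5) = -10*P)
U = 20104 (U = -10*(-7/2) + 20069 = 35 + 20069 = 20104)
Y(o(3)) + U = -96 + 20104 = 20008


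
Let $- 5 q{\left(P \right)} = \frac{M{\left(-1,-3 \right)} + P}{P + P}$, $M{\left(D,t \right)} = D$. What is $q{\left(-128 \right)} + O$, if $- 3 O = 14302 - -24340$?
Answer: $- \frac{49462147}{3840} \approx -12881.0$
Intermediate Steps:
$q{\left(P \right)} = - \frac{-1 + P}{10 P}$ ($q{\left(P \right)} = - \frac{\left(-1 + P\right) \frac{1}{P + P}}{5} = - \frac{\left(-1 + P\right) \frac{1}{2 P}}{5} = - \frac{\frac{1}{2} \frac{1}{P} \left(-1 + P\right)}{5} = - \frac{-1 + P}{10 P}$)
$O = - \frac{38642}{3}$ ($O = - \frac{14302 - -24340}{3} = - \frac{14302 + 24340}{3} = \left(- \frac{1}{3}\right) 38642 = - \frac{38642}{3} \approx -12881.0$)
$q{\left(-128 \right)} + O = \frac{1 - -128}{10 \left(-128\right)} - \frac{38642}{3} = \frac{1}{10} \left(- \frac{1}{128}\right) \left(1 + 128\right) - \frac{38642}{3} = \frac{1}{10} \left(- \frac{1}{128}\right) 129 - \frac{38642}{3} = - \frac{129}{1280} - \frac{38642}{3} = - \frac{49462147}{3840}$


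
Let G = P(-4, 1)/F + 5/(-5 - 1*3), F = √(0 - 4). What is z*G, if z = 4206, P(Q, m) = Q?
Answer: -10515/4 + 8412*I ≈ -2628.8 + 8412.0*I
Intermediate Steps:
F = 2*I (F = √(-4) = 2*I ≈ 2.0*I)
G = -5/8 + 2*I (G = -4*(-I/2) + 5/(-5 - 1*3) = -(-2)*I + 5/(-5 - 3) = 2*I + 5/(-8) = 2*I + 5*(-⅛) = 2*I - 5/8 = -5/8 + 2*I ≈ -0.625 + 2.0*I)
z*G = 4206*(-5/8 + 2*I) = -10515/4 + 8412*I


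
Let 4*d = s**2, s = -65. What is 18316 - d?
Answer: 69039/4 ≈ 17260.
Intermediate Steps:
d = 4225/4 (d = (1/4)*(-65)**2 = (1/4)*4225 = 4225/4 ≈ 1056.3)
18316 - d = 18316 - 1*4225/4 = 18316 - 4225/4 = 69039/4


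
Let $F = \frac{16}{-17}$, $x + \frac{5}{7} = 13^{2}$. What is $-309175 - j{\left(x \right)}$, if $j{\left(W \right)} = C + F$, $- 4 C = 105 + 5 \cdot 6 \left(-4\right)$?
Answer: $- \frac{21024091}{68} \approx -3.0918 \cdot 10^{5}$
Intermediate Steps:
$x = \frac{1178}{7}$ ($x = - \frac{5}{7} + 13^{2} = - \frac{5}{7} + 169 = \frac{1178}{7} \approx 168.29$)
$C = \frac{15}{4}$ ($C = - \frac{105 + 5 \cdot 6 \left(-4\right)}{4} = - \frac{105 + 30 \left(-4\right)}{4} = - \frac{105 - 120}{4} = \left(- \frac{1}{4}\right) \left(-15\right) = \frac{15}{4} \approx 3.75$)
$F = - \frac{16}{17}$ ($F = 16 \left(- \frac{1}{17}\right) = - \frac{16}{17} \approx -0.94118$)
$j{\left(W \right)} = \frac{191}{68}$ ($j{\left(W \right)} = \frac{15}{4} - \frac{16}{17} = \frac{191}{68}$)
$-309175 - j{\left(x \right)} = -309175 - \frac{191}{68} = - \frac{21024091}{68}$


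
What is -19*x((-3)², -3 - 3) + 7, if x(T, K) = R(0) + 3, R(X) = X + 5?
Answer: -145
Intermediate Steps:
R(X) = 5 + X
x(T, K) = 8 (x(T, K) = (5 + 0) + 3 = 5 + 3 = 8)
-19*x((-3)², -3 - 3) + 7 = -19*8 + 7 = -152 + 7 = -145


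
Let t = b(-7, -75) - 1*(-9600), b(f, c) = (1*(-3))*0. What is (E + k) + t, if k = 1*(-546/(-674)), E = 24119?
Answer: 11363576/337 ≈ 33720.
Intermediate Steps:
b(f, c) = 0 (b(f, c) = -3*0 = 0)
k = 273/337 (k = 1*(-546*(-1/674)) = 1*(273/337) = 273/337 ≈ 0.81009)
t = 9600 (t = 0 - 1*(-9600) = 0 + 9600 = 9600)
(E + k) + t = (24119 + 273/337) + 9600 = 8128376/337 + 9600 = 11363576/337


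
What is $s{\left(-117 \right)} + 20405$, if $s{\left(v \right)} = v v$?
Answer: $34094$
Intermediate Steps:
$s{\left(v \right)} = v^{2}$
$s{\left(-117 \right)} + 20405 = \left(-117\right)^{2} + 20405 = 13689 + 20405 = 34094$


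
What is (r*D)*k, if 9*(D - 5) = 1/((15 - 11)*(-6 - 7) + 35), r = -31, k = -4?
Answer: 94736/153 ≈ 619.19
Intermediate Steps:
D = 764/153 (D = 5 + 1/(9*((15 - 11)*(-6 - 7) + 35)) = 5 + 1/(9*(4*(-13) + 35)) = 5 + 1/(9*(-52 + 35)) = 5 + (⅑)/(-17) = 5 + (⅑)*(-1/17) = 5 - 1/153 = 764/153 ≈ 4.9935)
(r*D)*k = -31*764/153*(-4) = -23684/153*(-4) = 94736/153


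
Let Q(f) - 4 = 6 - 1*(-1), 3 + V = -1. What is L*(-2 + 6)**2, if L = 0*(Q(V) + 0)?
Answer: 0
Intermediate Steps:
V = -4 (V = -3 - 1 = -4)
Q(f) = 11 (Q(f) = 4 + (6 - 1*(-1)) = 4 + (6 + 1) = 4 + 7 = 11)
L = 0 (L = 0*(11 + 0) = 0*11 = 0)
L*(-2 + 6)**2 = 0*(-2 + 6)**2 = 0*4**2 = 0*16 = 0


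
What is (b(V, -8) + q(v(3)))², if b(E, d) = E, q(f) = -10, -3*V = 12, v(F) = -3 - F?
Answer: 196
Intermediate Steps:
V = -4 (V = -⅓*12 = -4)
(b(V, -8) + q(v(3)))² = (-4 - 10)² = (-14)² = 196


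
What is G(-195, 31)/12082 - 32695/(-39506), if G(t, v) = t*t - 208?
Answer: 472254848/119327873 ≈ 3.9576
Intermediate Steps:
G(t, v) = -208 + t² (G(t, v) = t² - 208 = -208 + t²)
G(-195, 31)/12082 - 32695/(-39506) = (-208 + (-195)²)/12082 - 32695/(-39506) = (-208 + 38025)*(1/12082) - 32695*(-1/39506) = 37817*(1/12082) + 32695/39506 = 37817/12082 + 32695/39506 = 472254848/119327873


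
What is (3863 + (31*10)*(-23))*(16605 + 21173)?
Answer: -123420726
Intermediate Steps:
(3863 + (31*10)*(-23))*(16605 + 21173) = (3863 + 310*(-23))*37778 = (3863 - 7130)*37778 = -3267*37778 = -123420726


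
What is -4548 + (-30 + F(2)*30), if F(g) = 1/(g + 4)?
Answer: -4573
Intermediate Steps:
F(g) = 1/(4 + g)
-4548 + (-30 + F(2)*30) = -4548 + (-30 + 30/(4 + 2)) = -4548 + (-30 + 30/6) = -4548 + (-30 + (⅙)*30) = -4548 + (-30 + 5) = -4548 - 25 = -4573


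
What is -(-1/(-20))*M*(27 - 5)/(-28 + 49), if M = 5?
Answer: -11/42 ≈ -0.26190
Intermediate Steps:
-(-1/(-20))*M*(27 - 5)/(-28 + 49) = --1/(-20)*5*(27 - 5)/(-28 + 49) = --1*(-1/20)*5*22/21 = -(1/20)*5*22*(1/21) = -22/(4*21) = -1*11/42 = -11/42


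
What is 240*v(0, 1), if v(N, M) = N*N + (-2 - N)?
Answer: -480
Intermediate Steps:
v(N, M) = -2 + N² - N (v(N, M) = N² + (-2 - N) = -2 + N² - N)
240*v(0, 1) = 240*(-2 + 0² - 1*0) = 240*(-2 + 0 + 0) = 240*(-2) = -480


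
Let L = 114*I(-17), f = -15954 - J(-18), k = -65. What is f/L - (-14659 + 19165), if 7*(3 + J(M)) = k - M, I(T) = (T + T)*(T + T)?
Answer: -2078421269/461244 ≈ -4506.1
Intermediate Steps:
I(T) = 4*T² (I(T) = (2*T)*(2*T) = 4*T²)
J(M) = -86/7 - M/7 (J(M) = -3 + (-65 - M)/7 = -3 + (-65/7 - M/7) = -86/7 - M/7)
f = -111610/7 (f = -15954 - (-86/7 - ⅐*(-18)) = -15954 - (-86/7 + 18/7) = -15954 - 1*(-68/7) = -15954 + 68/7 = -111610/7 ≈ -15944.)
L = 131784 (L = 114*(4*(-17)²) = 114*(4*289) = 114*1156 = 131784)
f/L - (-14659 + 19165) = -111610/7/131784 - (-14659 + 19165) = -111610/7*1/131784 - 1*4506 = -55805/461244 - 4506 = -2078421269/461244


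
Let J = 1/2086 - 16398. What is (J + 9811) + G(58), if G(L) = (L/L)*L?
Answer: -13619493/2086 ≈ -6529.0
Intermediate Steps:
G(L) = L (G(L) = 1*L = L)
J = -34206227/2086 (J = 1/2086 - 16398 = -34206227/2086 ≈ -16398.)
(J + 9811) + G(58) = (-34206227/2086 + 9811) + 58 = -13740481/2086 + 58 = -13619493/2086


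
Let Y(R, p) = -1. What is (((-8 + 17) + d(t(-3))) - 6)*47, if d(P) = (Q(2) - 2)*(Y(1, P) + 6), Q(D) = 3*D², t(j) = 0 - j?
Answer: 2491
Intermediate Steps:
t(j) = -j
d(P) = 50 (d(P) = (3*2² - 2)*(-1 + 6) = (3*4 - 2)*5 = (12 - 2)*5 = 10*5 = 50)
(((-8 + 17) + d(t(-3))) - 6)*47 = (((-8 + 17) + 50) - 6)*47 = ((9 + 50) - 6)*47 = (59 - 6)*47 = 53*47 = 2491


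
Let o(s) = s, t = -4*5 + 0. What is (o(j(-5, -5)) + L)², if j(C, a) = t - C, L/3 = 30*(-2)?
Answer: 38025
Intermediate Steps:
L = -180 (L = 3*(30*(-2)) = 3*(-60) = -180)
t = -20 (t = -20 + 0 = -20)
j(C, a) = -20 - C
(o(j(-5, -5)) + L)² = ((-20 - 1*(-5)) - 180)² = ((-20 + 5) - 180)² = (-15 - 180)² = (-195)² = 38025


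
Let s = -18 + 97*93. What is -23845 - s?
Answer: -32848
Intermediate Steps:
s = 9003 (s = -18 + 9021 = 9003)
-23845 - s = -23845 - 1*9003 = -23845 - 9003 = -32848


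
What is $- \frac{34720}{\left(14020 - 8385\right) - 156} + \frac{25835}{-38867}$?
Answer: $- \frac{1491012205}{212952293} \approx -7.0016$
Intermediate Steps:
$- \frac{34720}{\left(14020 - 8385\right) - 156} + \frac{25835}{-38867} = - \frac{34720}{5635 - 156} + 25835 \left(- \frac{1}{38867}\right) = - \frac{34720}{5479} - \frac{25835}{38867} = - \frac{1491012205}{212952293}$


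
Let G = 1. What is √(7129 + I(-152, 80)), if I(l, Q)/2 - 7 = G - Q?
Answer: √6985 ≈ 83.576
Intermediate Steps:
I(l, Q) = 16 - 2*Q (I(l, Q) = 14 + 2*(1 - Q) = 14 + (2 - 2*Q) = 16 - 2*Q)
√(7129 + I(-152, 80)) = √(7129 + (16 - 2*80)) = √(7129 + (16 - 160)) = √(7129 - 144) = √6985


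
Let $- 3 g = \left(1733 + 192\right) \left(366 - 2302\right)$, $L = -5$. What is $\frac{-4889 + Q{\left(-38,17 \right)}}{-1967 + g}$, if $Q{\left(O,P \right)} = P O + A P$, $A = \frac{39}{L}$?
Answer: $- \frac{85014}{18604495} \approx -0.0045695$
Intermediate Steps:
$g = \frac{3726800}{3}$ ($g = - \frac{\left(1733 + 192\right) \left(366 - 2302\right)}{3} = - \frac{1925 \left(-1936\right)}{3} = \left(- \frac{1}{3}\right) \left(-3726800\right) = \frac{3726800}{3} \approx 1.2423 \cdot 10^{6}$)
$A = - \frac{39}{5}$ ($A = \frac{39}{-5} = 39 \left(- \frac{1}{5}\right) = - \frac{39}{5} \approx -7.8$)
$Q{\left(O,P \right)} = - \frac{39 P}{5} + O P$ ($Q{\left(O,P \right)} = P O - \frac{39 P}{5} = O P - \frac{39 P}{5} = - \frac{39 P}{5} + O P$)
$\frac{-4889 + Q{\left(-38,17 \right)}}{-1967 + g} = \frac{-4889 + \frac{1}{5} \cdot 17 \left(-39 + 5 \left(-38\right)\right)}{-1967 + \frac{3726800}{3}} = \frac{-4889 + \frac{1}{5} \cdot 17 \left(-39 - 190\right)}{\frac{3720899}{3}} = \left(-4889 + \frac{1}{5} \cdot 17 \left(-229\right)\right) \frac{3}{3720899} = \left(-4889 - \frac{3893}{5}\right) \frac{3}{3720899} = \left(- \frac{28338}{5}\right) \frac{3}{3720899} = - \frac{85014}{18604495}$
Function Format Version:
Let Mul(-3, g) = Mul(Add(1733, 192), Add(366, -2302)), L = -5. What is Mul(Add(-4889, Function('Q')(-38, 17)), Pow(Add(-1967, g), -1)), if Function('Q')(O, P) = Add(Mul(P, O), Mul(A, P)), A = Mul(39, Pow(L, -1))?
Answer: Rational(-85014, 18604495) ≈ -0.0045695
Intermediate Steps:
g = Rational(3726800, 3) (g = Mul(Rational(-1, 3), Mul(Add(1733, 192), Add(366, -2302))) = Mul(Rational(-1, 3), Mul(1925, -1936)) = Mul(Rational(-1, 3), -3726800) = Rational(3726800, 3) ≈ 1.2423e+6)
A = Rational(-39, 5) (A = Mul(39, Pow(-5, -1)) = Mul(39, Rational(-1, 5)) = Rational(-39, 5) ≈ -7.8000)
Function('Q')(O, P) = Add(Mul(Rational(-39, 5), P), Mul(O, P)) (Function('Q')(O, P) = Add(Mul(P, O), Mul(Rational(-39, 5), P)) = Add(Mul(O, P), Mul(Rational(-39, 5), P)) = Add(Mul(Rational(-39, 5), P), Mul(O, P)))
Mul(Add(-4889, Function('Q')(-38, 17)), Pow(Add(-1967, g), -1)) = Mul(Add(-4889, Mul(Rational(1, 5), 17, Add(-39, Mul(5, -38)))), Pow(Add(-1967, Rational(3726800, 3)), -1)) = Mul(Add(-4889, Mul(Rational(1, 5), 17, Add(-39, -190))), Pow(Rational(3720899, 3), -1)) = Mul(Add(-4889, Mul(Rational(1, 5), 17, -229)), Rational(3, 3720899)) = Mul(Add(-4889, Rational(-3893, 5)), Rational(3, 3720899)) = Mul(Rational(-28338, 5), Rational(3, 3720899)) = Rational(-85014, 18604495)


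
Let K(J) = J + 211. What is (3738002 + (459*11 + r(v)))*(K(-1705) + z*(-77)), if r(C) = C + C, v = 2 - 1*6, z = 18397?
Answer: -5307870785709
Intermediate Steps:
v = -4 (v = 2 - 6 = -4)
K(J) = 211 + J
r(C) = 2*C
(3738002 + (459*11 + r(v)))*(K(-1705) + z*(-77)) = (3738002 + (459*11 + 2*(-4)))*((211 - 1705) + 18397*(-77)) = (3738002 + (5049 - 8))*(-1494 - 1416569) = (3738002 + 5041)*(-1418063) = 3743043*(-1418063) = -5307870785709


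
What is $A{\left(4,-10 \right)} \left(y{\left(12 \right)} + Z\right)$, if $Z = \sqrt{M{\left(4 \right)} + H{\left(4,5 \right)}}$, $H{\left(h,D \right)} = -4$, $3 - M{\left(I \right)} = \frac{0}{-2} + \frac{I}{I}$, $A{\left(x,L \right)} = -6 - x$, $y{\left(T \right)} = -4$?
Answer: $40 - 10 i \sqrt{2} \approx 40.0 - 14.142 i$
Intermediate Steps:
$M{\left(I \right)} = 2$ ($M{\left(I \right)} = 3 - \left(\frac{0}{-2} + \frac{I}{I}\right) = 3 - \left(0 \left(- \frac{1}{2}\right) + 1\right) = 3 - \left(0 + 1\right) = 3 - 1 = 2$)
$Z = i \sqrt{2}$ ($Z = \sqrt{2 - 4} = \sqrt{-2} = i \sqrt{2} \approx 1.4142 i$)
$A{\left(4,-10 \right)} \left(y{\left(12 \right)} + Z\right) = \left(-6 - 4\right) \left(-4 + i \sqrt{2}\right) = - 10 \left(-4 + i \sqrt{2}\right) = 40 - 10 i \sqrt{2}$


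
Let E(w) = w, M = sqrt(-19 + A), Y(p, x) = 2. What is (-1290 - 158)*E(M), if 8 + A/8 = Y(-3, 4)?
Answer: -1448*I*sqrt(67) ≈ -11852.0*I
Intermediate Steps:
A = -48 (A = -64 + 8*2 = -64 + 16 = -48)
M = I*sqrt(67) (M = sqrt(-19 - 48) = sqrt(-67) = I*sqrt(67) ≈ 8.1853*I)
(-1290 - 158)*E(M) = (-1290 - 158)*(I*sqrt(67)) = -1448*I*sqrt(67)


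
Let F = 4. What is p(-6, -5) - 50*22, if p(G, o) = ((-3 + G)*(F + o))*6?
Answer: -1046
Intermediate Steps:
p(G, o) = 6*(-3 + G)*(4 + o) (p(G, o) = ((-3 + G)*(4 + o))*6 = 6*(-3 + G)*(4 + o))
p(-6, -5) - 50*22 = (-72 - 18*(-5) + 24*(-6) + 6*(-6)*(-5)) - 50*22 = (-72 + 90 - 144 + 180) - 1100 = 54 - 1100 = -1046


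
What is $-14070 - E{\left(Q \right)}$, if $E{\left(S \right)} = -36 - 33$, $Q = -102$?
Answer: $-14001$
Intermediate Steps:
$E{\left(S \right)} = -69$ ($E{\left(S \right)} = -36 - 33 = -69$)
$-14070 - E{\left(Q \right)} = -14070 - -69 = -14070 + 69 = -14001$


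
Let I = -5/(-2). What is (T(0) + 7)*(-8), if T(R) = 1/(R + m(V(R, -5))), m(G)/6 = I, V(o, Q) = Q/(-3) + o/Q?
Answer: -848/15 ≈ -56.533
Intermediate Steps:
I = 5/2 (I = -5*(-½) = 5/2 ≈ 2.5000)
V(o, Q) = -Q/3 + o/Q (V(o, Q) = Q*(-⅓) + o/Q = -Q/3 + o/Q)
m(G) = 15 (m(G) = 6*(5/2) = 15)
T(R) = 1/(15 + R) (T(R) = 1/(R + 15) = 1/(15 + R))
(T(0) + 7)*(-8) = (1/(15 + 0) + 7)*(-8) = (1/15 + 7)*(-8) = (106/15)*(-8) = -848/15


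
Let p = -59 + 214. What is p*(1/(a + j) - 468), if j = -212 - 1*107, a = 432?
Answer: -8196865/113 ≈ -72539.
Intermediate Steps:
p = 155
j = -319 (j = -212 - 107 = -319)
p*(1/(a + j) - 468) = 155*(1/(432 - 319) - 468) = 155*(1/113 - 468) = 155*(-52883/113) = -8196865/113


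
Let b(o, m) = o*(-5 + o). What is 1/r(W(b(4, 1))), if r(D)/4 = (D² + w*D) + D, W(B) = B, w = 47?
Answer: -1/704 ≈ -0.0014205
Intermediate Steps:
r(D) = 4*D² + 192*D (r(D) = 4*((D² + 47*D) + D) = 4*(D² + 48*D) = 4*D² + 192*D)
1/r(W(b(4, 1))) = 1/(4*(4*(-5 + 4))*(48 + 4*(-5 + 4))) = 1/(4*(4*(-1))*(48 + 4*(-1))) = 1/(4*(-4)*(48 - 4)) = 1/(4*(-4)*44) = 1/(-704) = -1/704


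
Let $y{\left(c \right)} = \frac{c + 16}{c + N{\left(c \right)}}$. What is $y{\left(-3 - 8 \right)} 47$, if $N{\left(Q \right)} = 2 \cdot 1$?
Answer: $- \frac{235}{9} \approx -26.111$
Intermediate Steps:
$N{\left(Q \right)} = 2$
$y{\left(c \right)} = \frac{16 + c}{2 + c}$ ($y{\left(c \right)} = \frac{c + 16}{c + 2} = \frac{16 + c}{2 + c}$)
$y{\left(-3 - 8 \right)} 47 = \frac{16 - 11}{2 - 11} \cdot 47 = \frac{1}{-9} \cdot 5 \cdot 47 = \left(- \frac{1}{9}\right) 5 \cdot 47 = \left(- \frac{5}{9}\right) 47 = - \frac{235}{9}$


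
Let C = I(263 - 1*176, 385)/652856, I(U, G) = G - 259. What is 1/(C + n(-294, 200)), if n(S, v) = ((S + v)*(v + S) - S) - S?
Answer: 326428/3076257535 ≈ 0.00010611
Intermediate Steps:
I(U, G) = -259 + G
n(S, v) = (S + v)**2 - 2*S (n(S, v) = ((S + v)*(S + v) - S) - S = ((S + v)**2 - S) - S = (S + v)**2 - 2*S)
C = 63/326428 (C = (-259 + 385)/652856 = 126*(1/652856) = 63/326428 ≈ 0.00019300)
1/(C + n(-294, 200)) = 1/(63/326428 + ((-294 + 200)**2 - 2*(-294))) = 1/(63/326428 + ((-94)**2 + 588)) = 1/(63/326428 + (8836 + 588)) = 1/(63/326428 + 9424) = 1/(3076257535/326428) = 326428/3076257535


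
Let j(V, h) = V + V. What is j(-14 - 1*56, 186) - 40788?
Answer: -40928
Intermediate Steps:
j(V, h) = 2*V
j(-14 - 1*56, 186) - 40788 = 2*(-14 - 1*56) - 40788 = 2*(-14 - 56) - 40788 = 2*(-70) - 40788 = -140 - 40788 = -40928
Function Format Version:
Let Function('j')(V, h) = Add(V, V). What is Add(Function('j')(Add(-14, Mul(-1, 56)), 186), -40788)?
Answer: -40928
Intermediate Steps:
Function('j')(V, h) = Mul(2, V)
Add(Function('j')(Add(-14, Mul(-1, 56)), 186), -40788) = Add(Mul(2, Add(-14, Mul(-1, 56))), -40788) = Add(Mul(2, Add(-14, -56)), -40788) = Add(Mul(2, -70), -40788) = Add(-140, -40788) = -40928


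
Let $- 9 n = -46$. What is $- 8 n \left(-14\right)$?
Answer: $\frac{5152}{9} \approx 572.44$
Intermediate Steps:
$n = \frac{46}{9}$ ($n = \left(- \frac{1}{9}\right) \left(-46\right) = \frac{46}{9} \approx 5.1111$)
$- 8 n \left(-14\right) = \left(-8\right) \frac{46}{9} \left(-14\right) = \left(- \frac{368}{9}\right) \left(-14\right) = \frac{5152}{9}$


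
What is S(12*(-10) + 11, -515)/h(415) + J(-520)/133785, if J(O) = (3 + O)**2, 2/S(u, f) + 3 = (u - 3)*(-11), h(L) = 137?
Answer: 45004518367/22525781805 ≈ 1.9979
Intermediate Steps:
S(u, f) = 2/(30 - 11*u) (S(u, f) = 2/(-3 + (u - 3)*(-11)) = 2/(-3 + (-3 + u)*(-11)) = 2/(-3 + (33 - 11*u)) = 2/(30 - 11*u))
S(12*(-10) + 11, -515)/h(415) + J(-520)/133785 = -2/(-30 + 11*(12*(-10) + 11))/137 + (3 - 520)**2/133785 = -2/(-30 + 11*(-120 + 11))*(1/137) + (-517)**2*(1/133785) = -2/(-30 + 11*(-109))*(1/137) + 267289*(1/133785) = -2/(-30 - 1199)*(1/137) + 267289/133785 = -2/(-1229)*(1/137) + 267289/133785 = -2*(-1/1229)*(1/137) + 267289/133785 = (2/1229)*(1/137) + 267289/133785 = 2/168373 + 267289/133785 = 45004518367/22525781805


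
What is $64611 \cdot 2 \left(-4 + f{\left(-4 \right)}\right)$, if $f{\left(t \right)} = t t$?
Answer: $1550664$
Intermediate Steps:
$f{\left(t \right)} = t^{2}$
$64611 \cdot 2 \left(-4 + f{\left(-4 \right)}\right) = 64611 \cdot 2 \left(-4 + \left(-4\right)^{2}\right) = 64611 \cdot 2 \left(-4 + 16\right) = 64611 \cdot 2 \cdot 12 = 64611 \cdot 24 = 1550664$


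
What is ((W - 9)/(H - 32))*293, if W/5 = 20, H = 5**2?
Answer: -3809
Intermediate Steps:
H = 25
W = 100 (W = 5*20 = 100)
((W - 9)/(H - 32))*293 = ((100 - 9)/(25 - 32))*293 = (91/(-7))*293 = (91*(-1/7))*293 = -13*293 = -3809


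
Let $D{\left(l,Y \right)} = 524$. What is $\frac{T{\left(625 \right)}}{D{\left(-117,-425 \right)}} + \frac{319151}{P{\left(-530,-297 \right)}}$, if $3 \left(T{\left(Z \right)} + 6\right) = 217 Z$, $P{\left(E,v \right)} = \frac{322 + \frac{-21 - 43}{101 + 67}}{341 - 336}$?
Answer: $\frac{26797476869}{5308644} \approx 5047.9$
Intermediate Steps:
$P{\left(E,v \right)} = \frac{6754}{105}$ ($P{\left(E,v \right)} = \frac{322 - \frac{64}{168}}{5} = \left(322 - \frac{8}{21}\right) \frac{1}{5} = \frac{6754}{21} \cdot \frac{1}{5} = \frac{6754}{105}$)
$T{\left(Z \right)} = -6 + \frac{217 Z}{3}$
$\frac{T{\left(625 \right)}}{D{\left(-117,-425 \right)}} + \frac{319151}{P{\left(-530,-297 \right)}} = \frac{-6 + \frac{217}{3} \cdot 625}{524} + \frac{319151}{\frac{6754}{105}} = \left(-6 + \frac{135625}{3}\right) \frac{1}{524} + 319151 \cdot \frac{105}{6754} = \frac{135607}{3} \cdot \frac{1}{524} + \frac{33510855}{6754} = \frac{135607}{1572} + \frac{33510855}{6754} = \frac{26797476869}{5308644}$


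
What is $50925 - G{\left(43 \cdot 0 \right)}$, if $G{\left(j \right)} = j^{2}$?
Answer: $50925$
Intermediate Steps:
$50925 - G{\left(43 \cdot 0 \right)} = 50925 - \left(43 \cdot 0\right)^{2} = 50925 - 0^{2} = 50925 - 0 = 50925 + 0 = 50925$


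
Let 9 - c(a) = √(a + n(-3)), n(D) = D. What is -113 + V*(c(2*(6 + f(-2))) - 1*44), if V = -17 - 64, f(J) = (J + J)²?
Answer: 2722 + 81*√41 ≈ 3240.7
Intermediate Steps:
f(J) = 4*J² (f(J) = (2*J)² = 4*J²)
V = -81
c(a) = 9 - √(-3 + a) (c(a) = 9 - √(a - 3) = 9 - √(-3 + a))
-113 + V*(c(2*(6 + f(-2))) - 1*44) = -113 - 81*((9 - √(-3 + 2*(6 + 4*(-2)²))) - 1*44) = -113 - 81*((9 - √(-3 + 2*(6 + 4*4))) - 44) = -113 - 81*((9 - √(-3 + 2*(6 + 16))) - 44) = -113 - 81*((9 - √(-3 + 2*22)) - 44) = -113 - 81*((9 - √(-3 + 44)) - 44) = -113 - 81*((9 - √41) - 44) = -113 - 81*(-35 - √41) = -113 + (2835 + 81*√41) = 2722 + 81*√41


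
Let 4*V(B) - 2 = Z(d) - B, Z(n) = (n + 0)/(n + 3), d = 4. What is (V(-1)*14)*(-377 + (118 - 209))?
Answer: -5850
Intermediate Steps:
Z(n) = n/(3 + n)
V(B) = 9/14 - B/4 (V(B) = ½ + (4/(3 + 4) - B)/4 = ½ + (4/7 - B)/4 = ½ + (⅐ - B/4) = 9/14 - B/4)
(V(-1)*14)*(-377 + (118 - 209)) = ((9/14 - ¼*(-1))*14)*(-377 + (118 - 209)) = ((9/14 + ¼)*14)*(-377 - 91) = ((25/28)*14)*(-468) = (25/2)*(-468) = -5850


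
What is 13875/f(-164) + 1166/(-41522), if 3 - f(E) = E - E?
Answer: 96019042/20761 ≈ 4625.0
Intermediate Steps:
f(E) = 3 (f(E) = 3 - (E - E) = 3 - 1*0 = 3 + 0 = 3)
13875/f(-164) + 1166/(-41522) = 13875/3 + 1166/(-41522) = 13875*(1/3) + 1166*(-1/41522) = 4625 - 583/20761 = 96019042/20761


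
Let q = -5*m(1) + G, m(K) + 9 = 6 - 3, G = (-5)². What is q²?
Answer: 3025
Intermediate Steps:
G = 25
m(K) = -6 (m(K) = -9 + (6 - 3) = -9 + 3 = -6)
q = 55 (q = -5*(-6) + 25 = 30 + 25 = 55)
q² = 55² = 3025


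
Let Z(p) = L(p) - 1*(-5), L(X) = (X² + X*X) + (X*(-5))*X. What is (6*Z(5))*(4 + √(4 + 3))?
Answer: -1680 - 420*√7 ≈ -2791.2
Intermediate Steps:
L(X) = -3*X² (L(X) = (X² + X²) + (-5*X)*X = 2*X² - 5*X² = -3*X²)
Z(p) = 5 - 3*p² (Z(p) = -3*p² - 1*(-5) = -3*p² + 5 = 5 - 3*p²)
(6*Z(5))*(4 + √(4 + 3)) = (6*(5 - 3*5²))*(4 + √(4 + 3)) = (6*(5 - 3*25))*(4 + √7) = (6*(5 - 75))*(4 + √7) = (6*(-70))*(4 + √7) = -420*(4 + √7) = -1680 - 420*√7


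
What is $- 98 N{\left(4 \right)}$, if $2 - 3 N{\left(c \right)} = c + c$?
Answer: $196$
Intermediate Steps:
$N{\left(c \right)} = \frac{2}{3} - \frac{2 c}{3}$ ($N{\left(c \right)} = \frac{2}{3} - \frac{c + c}{3} = \frac{2}{3} - \frac{2 c}{3}$)
$- 98 N{\left(4 \right)} = - 98 \left(\frac{2}{3} - \frac{8}{3}\right) = \left(-98\right) \left(-2\right) = 196$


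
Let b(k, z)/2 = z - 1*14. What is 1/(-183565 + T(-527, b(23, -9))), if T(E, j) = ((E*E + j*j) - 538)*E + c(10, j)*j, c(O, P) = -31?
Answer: -1/147376928 ≈ -6.7853e-9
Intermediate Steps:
b(k, z) = -28 + 2*z (b(k, z) = 2*(z - 1*14) = 2*(z - 14) = 2*(-14 + z) = -28 + 2*z)
T(E, j) = -31*j + E*(-538 + E**2 + j**2) (T(E, j) = ((E*E + j*j) - 538)*E - 31*j = ((E**2 + j**2) - 538)*E - 31*j = (-538 + E**2 + j**2)*E - 31*j = E*(-538 + E**2 + j**2) - 31*j = -31*j + E*(-538 + E**2 + j**2))
1/(-183565 + T(-527, b(23, -9))) = 1/(-183565 + ((-527)**3 - 538*(-527) - 31*(-28 + 2*(-9)) - 527*(-28 + 2*(-9))**2)) = 1/(-183565 + (-146363183 + 283526 - 31*(-28 - 18) - 527*(-28 - 18)**2)) = 1/(-183565 + (-146363183 + 283526 - 31*(-46) - 527*(-46)**2)) = 1/(-183565 + (-146363183 + 283526 + 1426 - 527*2116)) = 1/(-183565 + (-146363183 + 283526 + 1426 - 1115132)) = 1/(-183565 - 147193363) = 1/(-147376928) = -1/147376928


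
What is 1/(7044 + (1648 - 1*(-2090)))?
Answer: 1/10782 ≈ 9.2747e-5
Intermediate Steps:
1/(7044 + (1648 - 1*(-2090))) = 1/(7044 + (1648 + 2090)) = 1/(7044 + 3738) = 1/10782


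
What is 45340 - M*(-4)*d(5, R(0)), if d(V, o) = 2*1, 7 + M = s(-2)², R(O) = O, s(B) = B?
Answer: 45316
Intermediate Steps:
M = -3 (M = -7 + (-2)² = -7 + 4 = -3)
d(V, o) = 2
45340 - M*(-4)*d(5, R(0)) = 45340 - (-3*(-4))*2 = 45340 - 12*2 = 45340 - 1*24 = 45340 - 24 = 45316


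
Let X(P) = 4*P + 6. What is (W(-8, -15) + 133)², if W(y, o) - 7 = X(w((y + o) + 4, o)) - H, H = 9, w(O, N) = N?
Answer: 5929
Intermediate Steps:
X(P) = 6 + 4*P
W(y, o) = 4 + 4*o (W(y, o) = 7 + ((6 + 4*o) - 1*9) = 7 + ((6 + 4*o) - 9) = 7 + (-3 + 4*o) = 4 + 4*o)
(W(-8, -15) + 133)² = ((4 + 4*(-15)) + 133)² = ((4 - 60) + 133)² = (-56 + 133)² = 77² = 5929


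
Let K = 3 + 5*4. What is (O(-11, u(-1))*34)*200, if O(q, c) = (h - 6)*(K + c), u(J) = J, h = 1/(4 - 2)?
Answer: -822800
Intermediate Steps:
h = ½ (h = 1/2 = ½ ≈ 0.50000)
K = 23 (K = 3 + 20 = 23)
O(q, c) = -253/2 - 11*c/2 (O(q, c) = (½ - 6)*(23 + c) = -11*(23 + c)/2 = -253/2 - 11*c/2)
(O(-11, u(-1))*34)*200 = ((-253/2 - 11/2*(-1))*34)*200 = ((-253/2 + 11/2)*34)*200 = -121*34*200 = -4114*200 = -822800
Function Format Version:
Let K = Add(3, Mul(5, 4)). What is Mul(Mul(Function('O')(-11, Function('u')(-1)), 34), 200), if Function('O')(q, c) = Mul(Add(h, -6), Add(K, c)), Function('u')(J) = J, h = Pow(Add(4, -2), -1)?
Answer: -822800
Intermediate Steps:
h = Rational(1, 2) (h = Pow(2, -1) = Rational(1, 2) ≈ 0.50000)
K = 23 (K = Add(3, 20) = 23)
Function('O')(q, c) = Add(Rational(-253, 2), Mul(Rational(-11, 2), c)) (Function('O')(q, c) = Mul(Add(Rational(1, 2), -6), Add(23, c)) = Mul(Rational(-11, 2), Add(23, c)) = Add(Rational(-253, 2), Mul(Rational(-11, 2), c)))
Mul(Mul(Function('O')(-11, Function('u')(-1)), 34), 200) = Mul(Mul(Add(Rational(-253, 2), Mul(Rational(-11, 2), -1)), 34), 200) = Mul(Mul(Add(Rational(-253, 2), Rational(11, 2)), 34), 200) = Mul(Mul(-121, 34), 200) = Mul(-4114, 200) = -822800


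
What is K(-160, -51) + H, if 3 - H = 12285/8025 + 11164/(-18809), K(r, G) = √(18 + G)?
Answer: 20756614/10062815 + I*√33 ≈ 2.0627 + 5.7446*I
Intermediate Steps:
H = 20756614/10062815 (H = 3 - (12285/8025 + 11164/(-18809)) = 3 - (12285*(1/8025) + 11164*(-1/18809)) = 3 - (819/535 - 11164/18809) = 3 - 1*9431831/10062815 = 3 - 9431831/10062815 = 20756614/10062815 ≈ 2.0627)
K(-160, -51) + H = √(18 - 51) + 20756614/10062815 = √(-33) + 20756614/10062815 = I*√33 + 20756614/10062815 = 20756614/10062815 + I*√33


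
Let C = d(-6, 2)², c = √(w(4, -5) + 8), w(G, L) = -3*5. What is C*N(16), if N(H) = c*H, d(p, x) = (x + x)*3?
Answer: 2304*I*√7 ≈ 6095.8*I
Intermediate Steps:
w(G, L) = -15
d(p, x) = 6*x (d(p, x) = (2*x)*3 = 6*x)
c = I*√7 (c = √(-15 + 8) = √(-7) = I*√7 ≈ 2.6458*I)
N(H) = I*H*√7 (N(H) = (I*√7)*H = I*H*√7)
C = 144 (C = (6*2)² = 12² = 144)
C*N(16) = 144*(I*16*√7) = 144*(16*I*√7) = 2304*I*√7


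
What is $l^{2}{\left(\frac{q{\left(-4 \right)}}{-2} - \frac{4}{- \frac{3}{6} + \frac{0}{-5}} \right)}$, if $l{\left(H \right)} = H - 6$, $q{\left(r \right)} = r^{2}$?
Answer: $36$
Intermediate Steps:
$l{\left(H \right)} = -6 + H$ ($l{\left(H \right)} = H - 6 = -6 + H$)
$l^{2}{\left(\frac{q{\left(-4 \right)}}{-2} - \frac{4}{- \frac{3}{6} + \frac{0}{-5}} \right)} = \left(-6 - \left(\frac{4}{- \frac{3}{6} + \frac{0}{-5}} - \frac{\left(-4\right)^{2}}{-2}\right)\right)^{2} = \left(-6 - \left(8 + \frac{4}{\left(-3\right) \frac{1}{6} + 0 \left(- \frac{1}{5}\right)}\right)\right)^{2} = \left(-6 - \left(8 + \frac{4}{- \frac{1}{2} + 0}\right)\right)^{2} = \left(-6 - \left(8 + \frac{4}{- \frac{1}{2}}\right)\right)^{2} = \left(-6 - 0\right)^{2} = \left(-6 + \left(-8 + 8\right)\right)^{2} = \left(-6 + 0\right)^{2} = \left(-6\right)^{2} = 36$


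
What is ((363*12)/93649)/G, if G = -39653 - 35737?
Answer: -726/1176699685 ≈ -6.1698e-7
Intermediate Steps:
G = -75390
((363*12)/93649)/G = ((363*12)/93649)/(-75390) = (4356*(1/93649))*(-1/75390) = (4356/93649)*(-1/75390) = -726/1176699685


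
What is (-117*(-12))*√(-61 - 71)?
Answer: 2808*I*√33 ≈ 16131.0*I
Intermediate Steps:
(-117*(-12))*√(-61 - 71) = 1404*√(-132) = 1404*(2*I*√33) = 2808*I*√33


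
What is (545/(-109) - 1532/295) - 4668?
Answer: -1380067/295 ≈ -4678.2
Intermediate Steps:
(545/(-109) - 1532/295) - 4668 = (545*(-1/109) - 1532*1/295) - 4668 = (-5 - 1532/295) - 4668 = -3007/295 - 4668 = -1380067/295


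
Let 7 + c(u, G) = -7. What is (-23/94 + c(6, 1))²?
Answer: 1792921/8836 ≈ 202.91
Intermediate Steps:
c(u, G) = -14 (c(u, G) = -7 - 7 = -14)
(-23/94 + c(6, 1))² = (-23/94 - 14)² = (-1339/94)² = 1792921/8836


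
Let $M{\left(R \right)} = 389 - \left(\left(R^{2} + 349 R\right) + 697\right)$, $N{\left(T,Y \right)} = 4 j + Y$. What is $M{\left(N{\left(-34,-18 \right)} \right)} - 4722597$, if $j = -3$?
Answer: $-4713335$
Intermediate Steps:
$N{\left(T,Y \right)} = -12 + Y$ ($N{\left(T,Y \right)} = 4 \left(-3\right) + Y = -12 + Y$)
$M{\left(R \right)} = -308 - R^{2} - 349 R$ ($M{\left(R \right)} = 389 - \left(697 + R^{2} + 349 R\right) = -308 - R^{2} - 349 R$)
$M{\left(N{\left(-34,-18 \right)} \right)} - 4722597 = \left(-308 - \left(-12 - 18\right)^{2} - 349 \left(-12 - 18\right)\right) - 4722597 = \left(-308 - \left(-30\right)^{2} - -10470\right) - 4722597 = \left(-308 - 900 + 10470\right) - 4722597 = 9262 - 4722597 = -4713335$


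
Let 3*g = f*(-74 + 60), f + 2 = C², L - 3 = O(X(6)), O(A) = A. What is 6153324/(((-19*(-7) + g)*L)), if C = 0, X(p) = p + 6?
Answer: 6153324/2135 ≈ 2882.1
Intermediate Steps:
X(p) = 6 + p
L = 15 (L = 3 + (6 + 6) = 3 + 12 = 15)
f = -2 (f = -2 + 0² = -2 + 0 = -2)
g = 28/3 (g = (-2*(-74 + 60))/3 = (-2*(-14))/3 = (⅓)*28 = 28/3 ≈ 9.3333)
6153324/(((-19*(-7) + g)*L)) = 6153324/(((-19*(-7) + 28/3)*15)) = 6153324/(((133 + 28/3)*15)) = 6153324/(((427/3)*15)) = 6153324/2135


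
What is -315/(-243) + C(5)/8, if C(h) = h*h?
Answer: 955/216 ≈ 4.4213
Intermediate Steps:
C(h) = h²
-315/(-243) + C(5)/8 = -315/(-243) + 5²/8 = -315*(-1/243) + 25*(⅛) = 35/27 + 25/8 = 955/216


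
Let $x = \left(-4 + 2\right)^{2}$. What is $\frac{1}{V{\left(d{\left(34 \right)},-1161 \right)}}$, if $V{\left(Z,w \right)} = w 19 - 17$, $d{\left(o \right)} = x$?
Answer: $- \frac{1}{22076} \approx -4.5298 \cdot 10^{-5}$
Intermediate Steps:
$x = 4$ ($x = \left(-2\right)^{2} = 4$)
$d{\left(o \right)} = 4$
$V{\left(Z,w \right)} = -17 + 19 w$ ($V{\left(Z,w \right)} = 19 w - 17 = -17 + 19 w$)
$\frac{1}{V{\left(d{\left(34 \right)},-1161 \right)}} = \frac{1}{-17 + 19 \left(-1161\right)} = \frac{1}{-17 - 22059} = \frac{1}{-22076} = - \frac{1}{22076}$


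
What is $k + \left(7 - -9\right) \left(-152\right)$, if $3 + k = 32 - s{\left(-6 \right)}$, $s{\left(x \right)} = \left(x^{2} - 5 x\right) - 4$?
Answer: $-2465$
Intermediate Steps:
$s{\left(x \right)} = -4 + x^{2} - 5 x$
$k = -33$ ($k = -3 + \left(32 - \left(-4 + \left(-6\right)^{2} - -30\right)\right) = -3 + \left(32 - \left(-4 + 36 + 30\right)\right) = -3 + \left(32 - 62\right) = -3 - 30 = -33$)
$k + \left(7 - -9\right) \left(-152\right) = -33 + \left(7 - -9\right) \left(-152\right) = -33 + \left(7 + 9\right) \left(-152\right) = -33 + 16 \left(-152\right) = -33 - 2432 = -2465$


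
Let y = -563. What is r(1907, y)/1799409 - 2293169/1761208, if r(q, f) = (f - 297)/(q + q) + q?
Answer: -2620847761699065/2014512544739768 ≈ -1.3010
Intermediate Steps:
r(q, f) = q + (-297 + f)/(2*q) (r(q, f) = (-297 + f)/((2*q)) + q = (-297 + f)*(1/(2*q)) + q = (-297 + f)/(2*q) + q = q + (-297 + f)/(2*q))
r(1907, y)/1799409 - 2293169/1761208 = ((1/2)*(-297 - 563 + 2*1907**2)/1907)/1799409 - 2293169/1761208 = ((1/2)*(1/1907)*(-297 - 563 + 2*3636649))*(1/1799409) - 2293169*1/1761208 = ((1/2)*(1/1907)*(-297 - 563 + 7273298))*(1/1799409) - 2293169/1761208 = ((1/2)*(1/1907)*7272438)*(1/1799409) - 2293169/1761208 = (3636219/1907)*(1/1799409) - 2293169/1761208 = 1212073/1143824321 - 2293169/1761208 = -2620847761699065/2014512544739768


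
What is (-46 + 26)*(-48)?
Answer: 960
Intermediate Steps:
(-46 + 26)*(-48) = -20*(-48) = 960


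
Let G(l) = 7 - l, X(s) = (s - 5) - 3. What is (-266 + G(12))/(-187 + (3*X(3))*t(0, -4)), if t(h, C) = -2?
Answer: 271/157 ≈ 1.7261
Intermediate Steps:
X(s) = -8 + s (X(s) = (-5 + s) - 3 = -8 + s)
(-266 + G(12))/(-187 + (3*X(3))*t(0, -4)) = (-266 + (7 - 1*12))/(-187 + (3*(-8 + 3))*(-2)) = (-266 + (7 - 12))/(-187 + (3*(-5))*(-2)) = (-266 - 5)/(-187 - 15*(-2)) = -271/(-187 + 30) = -271/(-157) = -271*(-1/157) = 271/157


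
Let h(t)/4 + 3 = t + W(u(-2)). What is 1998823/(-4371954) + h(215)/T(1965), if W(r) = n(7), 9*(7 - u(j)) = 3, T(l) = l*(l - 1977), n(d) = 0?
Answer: -4236638611/8590889610 ≈ -0.49316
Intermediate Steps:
T(l) = l*(-1977 + l)
u(j) = 20/3 (u(j) = 7 - 1/9*3 = 7 - 1/3 = 20/3)
W(r) = 0
h(t) = -12 + 4*t (h(t) = -12 + 4*(t + 0) = -12 + 4*t)
1998823/(-4371954) + h(215)/T(1965) = 1998823/(-4371954) + (-12 + 4*215)/((1965*(-1977 + 1965))) = 1998823*(-1/4371954) + (-12 + 860)/((1965*(-12))) = -1998823/4371954 + 848/(-23580) = -1998823/4371954 + 848*(-1/23580) = -1998823/4371954 - 212/5895 = -4236638611/8590889610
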